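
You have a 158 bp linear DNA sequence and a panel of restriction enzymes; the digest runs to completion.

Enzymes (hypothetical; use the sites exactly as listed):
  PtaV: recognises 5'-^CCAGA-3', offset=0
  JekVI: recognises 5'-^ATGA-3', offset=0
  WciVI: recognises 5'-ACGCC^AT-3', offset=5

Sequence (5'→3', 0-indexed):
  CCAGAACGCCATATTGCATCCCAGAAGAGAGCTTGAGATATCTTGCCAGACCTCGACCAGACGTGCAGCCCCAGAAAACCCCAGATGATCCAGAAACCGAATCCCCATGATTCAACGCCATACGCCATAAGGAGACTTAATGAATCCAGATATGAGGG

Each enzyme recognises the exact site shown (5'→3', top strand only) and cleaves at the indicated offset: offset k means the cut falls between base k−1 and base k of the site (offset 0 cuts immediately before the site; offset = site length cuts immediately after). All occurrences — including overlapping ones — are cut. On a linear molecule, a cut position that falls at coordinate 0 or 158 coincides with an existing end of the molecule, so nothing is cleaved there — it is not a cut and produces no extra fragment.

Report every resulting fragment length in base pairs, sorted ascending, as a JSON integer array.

[4,5,6,6,7,7,10,10,10,11,13,13,14,17,25]

Site scan:
  PtaV CCAGA/0: at [0, 20, 45, 56, 70, 80, 89, 145] ⇒ [20, 45, 56, 70, 80, 89, 145] (position 0 is a terminus of the linear molecule — no cut)
  JekVI ATGA/0: at [84, 106, 139, 151] ⇒ [84, 106, 139, 151]
  WciVI ACGCCAT/5: at [5, 114, 121] ⇒ [10, 119, 126]

Pooled cuts: [10, 20, 45, 56, 70, 80, 84, 89, 106, 119, 126, 139, 145, 151]

Fragment lengths:
  [0,10): 10 bp
  [10,20): 10 bp
  [20,45): 25 bp
  [45,56): 11 bp
  [56,70): 14 bp
  [70,80): 10 bp
  [80,84): 4 bp
  [84,89): 5 bp
  [89,106): 17 bp
  [106,119): 13 bp
  [119,126): 7 bp
  [126,139): 13 bp
  [139,145): 6 bp
  [145,151): 6 bp
  [151,158): 7 bp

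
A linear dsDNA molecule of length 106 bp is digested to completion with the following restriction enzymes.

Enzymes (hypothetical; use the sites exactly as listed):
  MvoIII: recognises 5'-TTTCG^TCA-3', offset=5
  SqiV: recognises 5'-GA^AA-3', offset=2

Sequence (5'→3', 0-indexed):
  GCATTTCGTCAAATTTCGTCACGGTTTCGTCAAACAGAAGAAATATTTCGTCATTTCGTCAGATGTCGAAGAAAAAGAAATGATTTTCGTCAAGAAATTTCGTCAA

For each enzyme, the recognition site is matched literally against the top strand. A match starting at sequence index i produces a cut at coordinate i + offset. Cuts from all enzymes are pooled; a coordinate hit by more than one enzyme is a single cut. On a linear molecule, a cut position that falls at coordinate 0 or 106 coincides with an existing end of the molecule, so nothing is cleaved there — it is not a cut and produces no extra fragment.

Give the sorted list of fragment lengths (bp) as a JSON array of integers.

[4,6,6,7,8,8,9,10,11,11,12,14]

Site scan:
  MvoIII TTTCGTCA/5: at [3, 13, 24, 45, 53, 84, 97] ⇒ [8, 18, 29, 50, 58, 89, 102]
  SqiV GAAA/2: at [39, 70, 76, 93] ⇒ [41, 72, 78, 95]

All cut coordinates (distinct, sorted): [8, 18, 29, 41, 50, 58, 72, 78, 89, 95, 102]

Fragments:
  [0,8): 8 bp
  [8,18): 10 bp
  [18,29): 11 bp
  [29,41): 12 bp
  [41,50): 9 bp
  [50,58): 8 bp
  [58,72): 14 bp
  [72,78): 6 bp
  [78,89): 11 bp
  [89,95): 6 bp
  [95,102): 7 bp
  [102,106): 4 bp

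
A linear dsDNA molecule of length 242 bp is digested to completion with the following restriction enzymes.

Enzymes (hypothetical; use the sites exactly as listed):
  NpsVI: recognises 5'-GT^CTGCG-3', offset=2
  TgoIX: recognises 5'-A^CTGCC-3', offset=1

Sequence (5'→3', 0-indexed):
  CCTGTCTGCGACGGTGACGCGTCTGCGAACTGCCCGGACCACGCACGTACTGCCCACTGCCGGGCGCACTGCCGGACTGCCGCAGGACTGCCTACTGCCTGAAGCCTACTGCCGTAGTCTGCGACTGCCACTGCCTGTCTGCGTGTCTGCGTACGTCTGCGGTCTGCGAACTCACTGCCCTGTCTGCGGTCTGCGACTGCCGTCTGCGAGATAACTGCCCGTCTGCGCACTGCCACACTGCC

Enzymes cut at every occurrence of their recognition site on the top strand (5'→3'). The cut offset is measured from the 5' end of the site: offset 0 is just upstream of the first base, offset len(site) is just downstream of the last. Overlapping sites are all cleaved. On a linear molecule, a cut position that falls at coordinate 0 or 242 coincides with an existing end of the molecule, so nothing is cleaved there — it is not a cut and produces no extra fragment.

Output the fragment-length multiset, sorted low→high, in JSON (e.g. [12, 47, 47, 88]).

Scan for sites:
  NpsVI (GTCTGCG, off=2): starts [3, 20, 116, 136, 144, 154, 161, 181, 188, 201, 220] → cuts [5, 22, 118, 138, 146, 156, 163, 183, 190, 203, 222]
  TgoIX (ACTGCC, off=1): starts [28, 48, 55, 67, 75, 86, 93, 107, 123, 129, 173, 195, 213, 228, 236] → cuts [29, 49, 56, 68, 76, 87, 94, 108, 124, 130, 174, 196, 214, 229, 237]

All cut coordinates (distinct, sorted): [5, 22, 29, 49, 56, 68, 76, 87, 94, 108, 118, 124, 130, 138, 146, 156, 163, 174, 183, 190, 196, 203, 214, 222, 229, 237]

Fragment lengths:
  [0,5): 5 bp
  [5,22): 17 bp
  [22,29): 7 bp
  [29,49): 20 bp
  [49,56): 7 bp
  [56,68): 12 bp
  [68,76): 8 bp
  [76,87): 11 bp
  [87,94): 7 bp
  [94,108): 14 bp
  [108,118): 10 bp
  [118,124): 6 bp
  [124,130): 6 bp
  [130,138): 8 bp
  [138,146): 8 bp
  [146,156): 10 bp
  [156,163): 7 bp
  [163,174): 11 bp
  [174,183): 9 bp
  [183,190): 7 bp
  [190,196): 6 bp
  [196,203): 7 bp
  [203,214): 11 bp
  [214,222): 8 bp
  [222,229): 7 bp
  [229,237): 8 bp
  [237,242): 5 bp

[5,5,6,6,6,7,7,7,7,7,7,7,8,8,8,8,8,9,10,10,11,11,11,12,14,17,20]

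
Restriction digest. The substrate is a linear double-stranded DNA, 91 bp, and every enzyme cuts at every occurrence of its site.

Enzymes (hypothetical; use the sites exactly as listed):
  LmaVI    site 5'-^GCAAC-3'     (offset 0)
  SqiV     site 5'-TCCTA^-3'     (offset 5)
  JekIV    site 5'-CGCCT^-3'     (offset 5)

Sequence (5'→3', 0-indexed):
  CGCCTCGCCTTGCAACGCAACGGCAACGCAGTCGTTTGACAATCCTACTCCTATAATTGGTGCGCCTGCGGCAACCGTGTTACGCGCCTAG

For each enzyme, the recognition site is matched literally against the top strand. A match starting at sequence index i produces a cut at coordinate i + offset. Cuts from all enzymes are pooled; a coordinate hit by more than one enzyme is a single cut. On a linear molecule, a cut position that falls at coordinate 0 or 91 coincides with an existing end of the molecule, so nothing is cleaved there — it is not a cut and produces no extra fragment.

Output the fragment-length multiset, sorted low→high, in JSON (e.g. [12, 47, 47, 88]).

[1,2,3,5,5,5,6,6,14,19,25]

Site scan:
  LmaVI GCAAC/0: at [11, 16, 22, 70] ⇒ [11, 16, 22, 70]
  SqiV TCCTA/5: at [42, 48] ⇒ [47, 53]
  JekIV CGCCT/5: at [0, 5, 62, 84] ⇒ [5, 10, 67, 89]

All cut coordinates (distinct, sorted): [5, 10, 11, 16, 22, 47, 53, 67, 70, 89]

Fragments:
  [0,5): 5 bp
  [5,10): 5 bp
  [10,11): 1 bp
  [11,16): 5 bp
  [16,22): 6 bp
  [22,47): 25 bp
  [47,53): 6 bp
  [53,67): 14 bp
  [67,70): 3 bp
  [70,89): 19 bp
  [89,91): 2 bp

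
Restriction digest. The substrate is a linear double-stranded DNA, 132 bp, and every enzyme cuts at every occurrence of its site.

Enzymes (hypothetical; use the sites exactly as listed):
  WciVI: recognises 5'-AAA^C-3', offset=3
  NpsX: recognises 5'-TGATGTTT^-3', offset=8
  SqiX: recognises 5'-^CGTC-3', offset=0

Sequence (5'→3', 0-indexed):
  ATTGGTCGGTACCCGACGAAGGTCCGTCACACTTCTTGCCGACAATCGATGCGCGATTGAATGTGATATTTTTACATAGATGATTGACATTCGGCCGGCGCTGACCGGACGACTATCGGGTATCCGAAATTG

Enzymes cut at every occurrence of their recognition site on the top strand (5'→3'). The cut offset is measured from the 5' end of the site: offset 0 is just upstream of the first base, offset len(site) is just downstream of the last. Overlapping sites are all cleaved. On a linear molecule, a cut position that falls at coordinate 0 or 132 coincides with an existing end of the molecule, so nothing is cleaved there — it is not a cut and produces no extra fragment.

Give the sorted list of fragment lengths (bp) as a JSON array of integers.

[24,108]

Per-enzyme occurrences:
  WciVI (AAAC, off=3): no sites
  NpsX (TGATGTTT, off=8): no sites
  SqiX CGTC/0: at [24] ⇒ [24]

Pooled cuts: [24]

Fragments:
  [0,24): 24 bp
  [24,132): 108 bp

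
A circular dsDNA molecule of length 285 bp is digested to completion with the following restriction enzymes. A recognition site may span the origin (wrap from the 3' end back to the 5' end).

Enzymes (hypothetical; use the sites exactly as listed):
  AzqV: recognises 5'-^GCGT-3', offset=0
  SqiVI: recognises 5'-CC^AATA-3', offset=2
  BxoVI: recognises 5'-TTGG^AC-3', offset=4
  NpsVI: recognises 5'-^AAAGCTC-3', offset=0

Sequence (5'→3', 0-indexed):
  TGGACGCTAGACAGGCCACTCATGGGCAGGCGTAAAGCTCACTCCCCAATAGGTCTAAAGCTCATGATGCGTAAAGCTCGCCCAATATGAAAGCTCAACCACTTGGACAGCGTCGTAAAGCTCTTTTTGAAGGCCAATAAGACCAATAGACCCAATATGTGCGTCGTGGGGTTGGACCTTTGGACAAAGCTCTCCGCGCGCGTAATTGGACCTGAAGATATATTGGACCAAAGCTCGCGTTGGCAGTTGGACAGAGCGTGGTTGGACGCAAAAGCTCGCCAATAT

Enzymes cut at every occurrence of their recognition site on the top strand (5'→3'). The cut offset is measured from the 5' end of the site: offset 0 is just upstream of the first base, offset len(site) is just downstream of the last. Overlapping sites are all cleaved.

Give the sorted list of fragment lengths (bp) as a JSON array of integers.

[2,3,3,4,4,5,5,6,7,7,7,8,8,9,9,9,10,10,10,11,12,14,14,14,15,17,17,19,26]

Scan for sites:
  AzqV GCGT/0: at [29, 68, 109, 160, 199, 236, 255] ⇒ [29, 68, 109, 160, 199, 236, 255]
  SqiVI CCAATA/2: at [45, 81, 133, 142, 151, 278] ⇒ [47, 83, 135, 144, 153, 280]
  BxoVI TTGGAC/4: at [102, 171, 179, 205, 222, 246, 261, 284] ⇒ [3, 106, 175, 183, 209, 226, 250, 265]
  NpsVI AAAGCTC/0: at [33, 56, 72, 89, 116, 185, 229, 270] ⇒ [33, 56, 72, 89, 116, 185, 229, 270]

All cut coordinates (distinct, sorted): [3, 29, 33, 47, 56, 68, 72, 83, 89, 106, 109, 116, 135, 144, 153, 160, 175, 183, 185, 199, 209, 226, 229, 236, 250, 255, 265, 270, 280]

Fragment lengths:
  3→29: 26 bp
  29→33: 4 bp
  33→47: 14 bp
  47→56: 9 bp
  56→68: 12 bp
  68→72: 4 bp
  72→83: 11 bp
  83→89: 6 bp
  89→106: 17 bp
  106→109: 3 bp
  109→116: 7 bp
  116→135: 19 bp
  135→144: 9 bp
  144→153: 9 bp
  153→160: 7 bp
  160→175: 15 bp
  175→183: 8 bp
  183→185: 2 bp
  185→199: 14 bp
  199→209: 10 bp
  209→226: 17 bp
  226→229: 3 bp
  229→236: 7 bp
  236→250: 14 bp
  250→255: 5 bp
  255→265: 10 bp
  265→270: 5 bp
  270→280: 10 bp
  280→3 (wrap): 285-280+3 = 8 bp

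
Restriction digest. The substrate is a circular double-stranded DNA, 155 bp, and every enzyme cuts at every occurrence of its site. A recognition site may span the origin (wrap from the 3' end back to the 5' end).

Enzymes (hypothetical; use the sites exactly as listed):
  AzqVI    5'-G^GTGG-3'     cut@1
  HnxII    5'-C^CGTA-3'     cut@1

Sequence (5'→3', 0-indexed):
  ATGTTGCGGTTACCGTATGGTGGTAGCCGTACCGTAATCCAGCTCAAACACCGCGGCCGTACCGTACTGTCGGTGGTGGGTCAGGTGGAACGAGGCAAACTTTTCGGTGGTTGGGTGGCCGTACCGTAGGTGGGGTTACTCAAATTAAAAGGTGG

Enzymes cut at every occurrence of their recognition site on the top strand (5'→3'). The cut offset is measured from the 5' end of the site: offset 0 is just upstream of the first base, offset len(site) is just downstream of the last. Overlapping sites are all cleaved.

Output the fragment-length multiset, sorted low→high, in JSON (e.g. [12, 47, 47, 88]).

Site scan:
  AzqVI GGTGG/1: at [18, 71, 74, 83, 105, 113, 128, 150] ⇒ [19, 72, 75, 84, 106, 114, 129, 151]
  HnxII CCGTA/1: at [12, 26, 31, 56, 61, 118, 123] ⇒ [13, 27, 32, 57, 62, 119, 124]

All cut coordinates (distinct, sorted): [13, 19, 27, 32, 57, 62, 72, 75, 84, 106, 114, 119, 124, 129, 151]

Fragments:
  13→19: 6 bp
  19→27: 8 bp
  27→32: 5 bp
  32→57: 25 bp
  57→62: 5 bp
  62→72: 10 bp
  72→75: 3 bp
  75→84: 9 bp
  84→106: 22 bp
  106→114: 8 bp
  114→119: 5 bp
  119→124: 5 bp
  124→129: 5 bp
  129→151: 22 bp
  151→13 (wrap): 155-151+13 = 17 bp

[3,5,5,5,5,5,6,8,8,9,10,17,22,22,25]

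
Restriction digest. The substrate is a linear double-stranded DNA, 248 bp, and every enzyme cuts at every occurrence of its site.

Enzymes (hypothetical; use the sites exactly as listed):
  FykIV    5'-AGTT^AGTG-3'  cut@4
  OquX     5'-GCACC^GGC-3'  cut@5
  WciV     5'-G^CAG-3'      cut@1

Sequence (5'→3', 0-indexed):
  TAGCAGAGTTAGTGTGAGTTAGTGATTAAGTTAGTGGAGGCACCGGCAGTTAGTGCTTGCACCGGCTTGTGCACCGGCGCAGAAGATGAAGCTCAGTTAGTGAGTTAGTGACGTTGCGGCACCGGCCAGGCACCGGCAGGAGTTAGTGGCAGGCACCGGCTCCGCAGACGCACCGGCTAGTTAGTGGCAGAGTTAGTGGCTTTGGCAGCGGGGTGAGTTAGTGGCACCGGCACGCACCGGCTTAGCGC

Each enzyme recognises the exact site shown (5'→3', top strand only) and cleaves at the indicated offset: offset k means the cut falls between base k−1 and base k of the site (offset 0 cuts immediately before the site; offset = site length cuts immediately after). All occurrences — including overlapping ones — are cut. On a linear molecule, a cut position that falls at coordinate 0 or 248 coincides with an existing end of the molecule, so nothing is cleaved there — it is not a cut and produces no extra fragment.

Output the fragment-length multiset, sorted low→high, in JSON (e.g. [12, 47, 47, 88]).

Per-enzyme occurrences:
  FykIV AGTTAGTG/4: at [6, 16, 28, 47, 94, 102, 140, 178, 190, 215] ⇒ [10, 20, 32, 51, 98, 106, 144, 182, 194, 219]
  OquX GCACCGGC/5: at [39, 58, 70, 118, 129, 152, 169, 223, 233] ⇒ [44, 63, 75, 123, 134, 157, 174, 228, 238]
  WciV GCAG/1: at [2, 45, 78, 135, 148, 163, 186, 204] ⇒ [3, 46, 79, 136, 149, 164, 187, 205]

Pooled cuts: [3, 10, 20, 32, 44, 46, 51, 63, 75, 79, 98, 106, 123, 134, 136, 144, 149, 157, 164, 174, 182, 187, 194, 205, 219, 228, 238]

Fragment lengths:
  [0,3): 3 bp
  [3,10): 7 bp
  [10,20): 10 bp
  [20,32): 12 bp
  [32,44): 12 bp
  [44,46): 2 bp
  [46,51): 5 bp
  [51,63): 12 bp
  [63,75): 12 bp
  [75,79): 4 bp
  [79,98): 19 bp
  [98,106): 8 bp
  [106,123): 17 bp
  [123,134): 11 bp
  [134,136): 2 bp
  [136,144): 8 bp
  [144,149): 5 bp
  [149,157): 8 bp
  [157,164): 7 bp
  [164,174): 10 bp
  [174,182): 8 bp
  [182,187): 5 bp
  [187,194): 7 bp
  [194,205): 11 bp
  [205,219): 14 bp
  [219,228): 9 bp
  [228,238): 10 bp
  [238,248): 10 bp

[2,2,3,4,5,5,5,7,7,7,8,8,8,8,9,10,10,10,10,11,11,12,12,12,12,14,17,19]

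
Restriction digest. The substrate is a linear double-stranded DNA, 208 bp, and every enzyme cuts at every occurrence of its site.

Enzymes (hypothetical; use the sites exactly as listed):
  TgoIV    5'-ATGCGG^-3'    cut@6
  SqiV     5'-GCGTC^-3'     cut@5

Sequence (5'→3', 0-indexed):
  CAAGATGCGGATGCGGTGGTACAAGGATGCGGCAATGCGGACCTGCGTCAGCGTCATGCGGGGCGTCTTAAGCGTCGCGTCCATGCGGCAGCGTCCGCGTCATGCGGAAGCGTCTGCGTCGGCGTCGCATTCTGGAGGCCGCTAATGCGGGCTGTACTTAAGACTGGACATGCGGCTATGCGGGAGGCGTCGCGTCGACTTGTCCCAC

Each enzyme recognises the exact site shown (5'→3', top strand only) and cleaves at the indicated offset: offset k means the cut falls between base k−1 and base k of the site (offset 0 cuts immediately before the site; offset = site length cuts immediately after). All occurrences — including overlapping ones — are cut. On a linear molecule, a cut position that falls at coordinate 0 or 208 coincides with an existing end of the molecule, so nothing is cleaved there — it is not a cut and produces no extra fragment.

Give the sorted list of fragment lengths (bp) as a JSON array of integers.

[5,5,6,6,6,6,6,6,6,6,7,7,7,8,8,8,9,9,10,12,16,24,25]

Scan for sites:
  TgoIV (ATGCGG, off=6): starts [4, 10, 26, 34, 55, 82, 101, 144, 169, 177] → cuts [10, 16, 32, 40, 61, 88, 107, 150, 175, 183]
  SqiV (GCGTC, off=5): starts [44, 50, 62, 71, 76, 90, 96, 109, 115, 121, 186, 191] → cuts [49, 55, 67, 76, 81, 95, 101, 114, 120, 126, 191, 196]

Pooled cuts: [10, 16, 32, 40, 49, 55, 61, 67, 76, 81, 88, 95, 101, 107, 114, 120, 126, 150, 175, 183, 191, 196]

Fragment lengths:
  [0,10): 10 bp
  [10,16): 6 bp
  [16,32): 16 bp
  [32,40): 8 bp
  [40,49): 9 bp
  [49,55): 6 bp
  [55,61): 6 bp
  [61,67): 6 bp
  [67,76): 9 bp
  [76,81): 5 bp
  [81,88): 7 bp
  [88,95): 7 bp
  [95,101): 6 bp
  [101,107): 6 bp
  [107,114): 7 bp
  [114,120): 6 bp
  [120,126): 6 bp
  [126,150): 24 bp
  [150,175): 25 bp
  [175,183): 8 bp
  [183,191): 8 bp
  [191,196): 5 bp
  [196,208): 12 bp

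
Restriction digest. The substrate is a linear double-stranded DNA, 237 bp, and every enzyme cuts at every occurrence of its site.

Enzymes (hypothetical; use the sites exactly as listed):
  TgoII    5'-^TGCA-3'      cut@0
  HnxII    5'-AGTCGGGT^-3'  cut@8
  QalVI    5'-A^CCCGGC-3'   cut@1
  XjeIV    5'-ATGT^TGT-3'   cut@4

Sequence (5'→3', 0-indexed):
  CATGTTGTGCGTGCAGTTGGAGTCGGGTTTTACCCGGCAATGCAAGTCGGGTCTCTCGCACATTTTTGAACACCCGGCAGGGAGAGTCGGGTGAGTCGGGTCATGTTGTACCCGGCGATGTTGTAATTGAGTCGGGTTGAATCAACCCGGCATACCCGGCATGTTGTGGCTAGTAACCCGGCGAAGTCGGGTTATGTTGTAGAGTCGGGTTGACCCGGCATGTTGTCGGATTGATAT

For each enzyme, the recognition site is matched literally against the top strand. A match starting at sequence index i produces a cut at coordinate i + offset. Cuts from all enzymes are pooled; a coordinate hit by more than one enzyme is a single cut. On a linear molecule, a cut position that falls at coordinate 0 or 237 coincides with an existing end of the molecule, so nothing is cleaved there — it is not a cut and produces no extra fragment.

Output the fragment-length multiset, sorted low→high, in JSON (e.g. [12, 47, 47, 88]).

[3,4,4,5,5,5,6,8,8,9,9,10,10,11,12,12,13,14,16,16,17,20,20]

Per-enzyme occurrences:
  TgoII TGCA/0: at [11, 40] ⇒ [11, 40]
  HnxII AGTCGGGT/8: at [20, 44, 84, 93, 129, 184, 202] ⇒ [28, 52, 92, 101, 137, 192, 210]
  QalVI ACCCGGC/1: at [31, 71, 109, 144, 153, 175, 212] ⇒ [32, 72, 110, 145, 154, 176, 213]
  XjeIV ATGTTGT/4: at [1, 102, 117, 160, 193, 219] ⇒ [5, 106, 121, 164, 197, 223]

Pooled cuts: [5, 11, 28, 32, 40, 52, 72, 92, 101, 106, 110, 121, 137, 145, 154, 164, 176, 192, 197, 210, 213, 223]

Fragment lengths:
  [0,5): 5 bp
  [5,11): 6 bp
  [11,28): 17 bp
  [28,32): 4 bp
  [32,40): 8 bp
  [40,52): 12 bp
  [52,72): 20 bp
  [72,92): 20 bp
  [92,101): 9 bp
  [101,106): 5 bp
  [106,110): 4 bp
  [110,121): 11 bp
  [121,137): 16 bp
  [137,145): 8 bp
  [145,154): 9 bp
  [154,164): 10 bp
  [164,176): 12 bp
  [176,192): 16 bp
  [192,197): 5 bp
  [197,210): 13 bp
  [210,213): 3 bp
  [213,223): 10 bp
  [223,237): 14 bp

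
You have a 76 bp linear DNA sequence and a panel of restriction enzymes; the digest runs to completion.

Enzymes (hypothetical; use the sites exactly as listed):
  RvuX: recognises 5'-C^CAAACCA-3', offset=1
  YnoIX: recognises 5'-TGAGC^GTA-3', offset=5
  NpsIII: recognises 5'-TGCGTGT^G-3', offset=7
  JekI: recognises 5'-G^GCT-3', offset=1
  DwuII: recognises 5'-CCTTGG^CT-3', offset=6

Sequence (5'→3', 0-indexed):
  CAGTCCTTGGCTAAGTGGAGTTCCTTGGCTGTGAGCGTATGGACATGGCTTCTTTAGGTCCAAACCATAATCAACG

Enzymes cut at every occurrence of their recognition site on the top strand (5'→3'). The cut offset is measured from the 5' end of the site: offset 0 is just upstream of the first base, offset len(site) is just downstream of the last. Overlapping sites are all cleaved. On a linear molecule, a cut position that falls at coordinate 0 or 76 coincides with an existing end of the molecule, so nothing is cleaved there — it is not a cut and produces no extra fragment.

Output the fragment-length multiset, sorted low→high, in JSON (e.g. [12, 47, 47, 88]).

[1,1,8,9,11,13,16,17]

Site scan:
  RvuX (CCAAACCA, off=1): starts [59] → cuts [60]
  YnoIX (TGAGCGTA, off=5): starts [31] → cuts [36]
  NpsIII (TGCGTGTG, off=7): no sites
  JekI (GGCT, off=1): starts [8, 26, 46] → cuts [9, 27, 47]
  DwuII (CCTTGGCT, off=6): starts [4, 22] → cuts [10, 28]

Pooled cuts: [9, 10, 27, 28, 36, 47, 60]

Fragment lengths:
  [0,9): 9 bp
  [9,10): 1 bp
  [10,27): 17 bp
  [27,28): 1 bp
  [28,36): 8 bp
  [36,47): 11 bp
  [47,60): 13 bp
  [60,76): 16 bp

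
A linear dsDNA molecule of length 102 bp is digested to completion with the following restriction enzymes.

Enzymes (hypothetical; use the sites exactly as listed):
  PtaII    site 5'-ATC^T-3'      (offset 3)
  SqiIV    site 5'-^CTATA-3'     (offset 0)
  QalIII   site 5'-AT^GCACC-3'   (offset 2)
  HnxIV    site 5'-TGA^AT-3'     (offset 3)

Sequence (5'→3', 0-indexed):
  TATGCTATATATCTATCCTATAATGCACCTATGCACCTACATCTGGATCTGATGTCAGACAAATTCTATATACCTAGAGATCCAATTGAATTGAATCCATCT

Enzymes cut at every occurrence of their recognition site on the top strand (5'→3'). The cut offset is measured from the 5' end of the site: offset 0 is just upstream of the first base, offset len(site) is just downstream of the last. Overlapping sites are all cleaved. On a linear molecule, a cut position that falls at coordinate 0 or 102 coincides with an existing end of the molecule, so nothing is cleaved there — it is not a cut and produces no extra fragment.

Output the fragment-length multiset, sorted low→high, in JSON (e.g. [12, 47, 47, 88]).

[1,4,4,5,6,7,7,8,9,11,16,24]

Site scan:
  PtaII (ATCT, off=3): starts [10, 40, 46, 98] → cuts [13, 43, 49, 101]
  SqiIV (CTATA, off=0): starts [4, 17, 65] → cuts [4, 17, 65]
  QalIII (ATGCACC, off=2): starts [22, 30] → cuts [24, 32]
  HnxIV (TGAAT, off=3): starts [86, 91] → cuts [89, 94]

Pooled cuts: [4, 13, 17, 24, 32, 43, 49, 65, 89, 94, 101]

Fragment lengths:
  [0,4): 4 bp
  [4,13): 9 bp
  [13,17): 4 bp
  [17,24): 7 bp
  [24,32): 8 bp
  [32,43): 11 bp
  [43,49): 6 bp
  [49,65): 16 bp
  [65,89): 24 bp
  [89,94): 5 bp
  [94,101): 7 bp
  [101,102): 1 bp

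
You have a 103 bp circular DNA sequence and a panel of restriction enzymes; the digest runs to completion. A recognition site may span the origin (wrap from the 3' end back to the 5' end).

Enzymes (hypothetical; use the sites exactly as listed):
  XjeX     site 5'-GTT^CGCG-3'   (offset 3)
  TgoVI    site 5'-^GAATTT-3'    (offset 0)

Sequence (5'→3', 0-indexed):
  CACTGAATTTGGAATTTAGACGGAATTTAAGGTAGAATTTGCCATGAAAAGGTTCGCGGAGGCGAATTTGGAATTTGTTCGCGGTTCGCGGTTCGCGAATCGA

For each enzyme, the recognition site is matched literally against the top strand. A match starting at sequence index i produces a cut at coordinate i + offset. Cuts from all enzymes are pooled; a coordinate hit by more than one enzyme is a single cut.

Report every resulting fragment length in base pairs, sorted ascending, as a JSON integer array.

[7,7,7,7,9,9,11,12,14,20]

Per-enzyme occurrences:
  XjeX GTTCGCG/3: at [51, 76, 83, 90] ⇒ [54, 79, 86, 93]
  TgoVI GAATTT/0: at [4, 11, 22, 34, 63, 70] ⇒ [4, 11, 22, 34, 63, 70]

Pooled cuts: [4, 11, 22, 34, 54, 63, 70, 79, 86, 93]

Fragment lengths:
  4→11: 7 bp
  11→22: 11 bp
  22→34: 12 bp
  34→54: 20 bp
  54→63: 9 bp
  63→70: 7 bp
  70→79: 9 bp
  79→86: 7 bp
  86→93: 7 bp
  93→4 (wrap): 103-93+4 = 14 bp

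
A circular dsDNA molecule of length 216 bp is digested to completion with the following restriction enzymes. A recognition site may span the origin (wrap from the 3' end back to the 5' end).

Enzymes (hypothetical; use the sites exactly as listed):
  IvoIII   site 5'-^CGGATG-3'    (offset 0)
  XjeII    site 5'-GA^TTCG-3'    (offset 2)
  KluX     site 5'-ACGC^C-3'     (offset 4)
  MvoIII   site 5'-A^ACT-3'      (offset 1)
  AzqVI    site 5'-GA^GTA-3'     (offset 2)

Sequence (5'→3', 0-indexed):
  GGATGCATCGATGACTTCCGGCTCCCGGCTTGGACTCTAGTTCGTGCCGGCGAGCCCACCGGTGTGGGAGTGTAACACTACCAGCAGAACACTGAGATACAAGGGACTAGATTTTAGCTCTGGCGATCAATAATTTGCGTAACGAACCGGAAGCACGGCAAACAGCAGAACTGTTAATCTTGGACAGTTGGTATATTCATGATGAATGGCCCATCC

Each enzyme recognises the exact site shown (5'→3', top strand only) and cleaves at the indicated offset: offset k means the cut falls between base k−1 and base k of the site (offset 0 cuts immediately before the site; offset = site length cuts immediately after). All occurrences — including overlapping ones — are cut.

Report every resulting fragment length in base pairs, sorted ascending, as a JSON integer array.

[46,170]

Scan for sites:
  IvoIII (CGGATG, off=0): starts [215] → cuts [215]
  XjeII (GATTCG, off=2): no sites
  KluX (ACGCC, off=4): no sites
  MvoIII (AACT, off=1): starts [168] → cuts [169]
  AzqVI (GAGTA, off=2): no sites

All cut coordinates (distinct, sorted): [169, 215]

Fragments:
  169→215: 46 bp
  215→169 (wrap): 216-215+169 = 170 bp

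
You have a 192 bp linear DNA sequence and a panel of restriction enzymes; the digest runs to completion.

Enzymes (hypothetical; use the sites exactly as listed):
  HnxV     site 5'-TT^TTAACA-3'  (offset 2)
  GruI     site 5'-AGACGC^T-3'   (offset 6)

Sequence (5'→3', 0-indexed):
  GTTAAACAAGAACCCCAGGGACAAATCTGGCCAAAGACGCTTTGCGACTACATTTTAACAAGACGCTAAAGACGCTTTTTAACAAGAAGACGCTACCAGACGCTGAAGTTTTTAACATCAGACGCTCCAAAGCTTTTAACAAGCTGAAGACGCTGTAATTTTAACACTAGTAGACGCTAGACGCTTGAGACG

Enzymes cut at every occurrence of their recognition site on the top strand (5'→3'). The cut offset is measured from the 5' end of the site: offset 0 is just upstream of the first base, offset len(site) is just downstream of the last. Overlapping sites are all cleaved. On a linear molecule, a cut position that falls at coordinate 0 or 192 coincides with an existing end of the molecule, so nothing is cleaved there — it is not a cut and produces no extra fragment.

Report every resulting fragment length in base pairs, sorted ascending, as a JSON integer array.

[3,7,7,8,8,9,10,10,12,14,14,15,17,18,40]

Site scan:
  HnxV TTTTAACA/2: at [52, 76, 109, 133, 158] ⇒ [54, 78, 111, 135, 160]
  GruI AGACGCT/6: at [34, 60, 69, 87, 97, 119, 147, 171, 178] ⇒ [40, 66, 75, 93, 103, 125, 153, 177, 184]

All cut coordinates (distinct, sorted): [40, 54, 66, 75, 78, 93, 103, 111, 125, 135, 153, 160, 177, 184]

Fragments:
  [0,40): 40 bp
  [40,54): 14 bp
  [54,66): 12 bp
  [66,75): 9 bp
  [75,78): 3 bp
  [78,93): 15 bp
  [93,103): 10 bp
  [103,111): 8 bp
  [111,125): 14 bp
  [125,135): 10 bp
  [135,153): 18 bp
  [153,160): 7 bp
  [160,177): 17 bp
  [177,184): 7 bp
  [184,192): 8 bp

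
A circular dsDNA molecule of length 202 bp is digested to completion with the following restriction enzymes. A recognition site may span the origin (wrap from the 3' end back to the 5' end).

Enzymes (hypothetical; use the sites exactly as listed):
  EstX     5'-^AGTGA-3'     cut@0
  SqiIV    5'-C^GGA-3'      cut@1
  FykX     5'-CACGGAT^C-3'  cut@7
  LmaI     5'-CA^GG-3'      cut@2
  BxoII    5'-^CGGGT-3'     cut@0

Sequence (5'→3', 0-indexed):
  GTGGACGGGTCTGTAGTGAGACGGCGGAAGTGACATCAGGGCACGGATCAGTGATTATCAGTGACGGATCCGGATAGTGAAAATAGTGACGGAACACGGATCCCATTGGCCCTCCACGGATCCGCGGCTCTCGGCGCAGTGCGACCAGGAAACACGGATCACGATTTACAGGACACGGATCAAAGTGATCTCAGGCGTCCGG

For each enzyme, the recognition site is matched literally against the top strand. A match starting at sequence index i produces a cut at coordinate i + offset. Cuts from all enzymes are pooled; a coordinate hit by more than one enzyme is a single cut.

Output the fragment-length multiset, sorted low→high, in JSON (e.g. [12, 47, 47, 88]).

Per-enzyme occurrences:
  EstX AGTGA/0: at [14, 28, 49, 59, 75, 84, 183] ⇒ [14, 28, 49, 59, 75, 84, 183]
  SqiIV CGGA/1: at [24, 43, 64, 70, 89, 96, 116, 154, 175] ⇒ [25, 44, 65, 71, 90, 97, 117, 155, 176]
  FykX CACGGATC/7: at [41, 94, 114, 152, 173] ⇒ [48, 101, 121, 159, 180]
  LmaI CAGG/2: at [36, 145, 168, 191] ⇒ [38, 147, 170, 193]
  BxoII CGGGT/0: at [5, 199] ⇒ [5, 199]

Pooled cuts: [5, 14, 25, 28, 38, 44, 48, 49, 59, 65, 71, 75, 84, 90, 97, 101, 117, 121, 147, 155, 159, 170, 176, 180, 183, 193, 199]

Fragment lengths:
  5→14: 9 bp
  14→25: 11 bp
  25→28: 3 bp
  28→38: 10 bp
  38→44: 6 bp
  44→48: 4 bp
  48→49: 1 bp
  49→59: 10 bp
  59→65: 6 bp
  65→71: 6 bp
  71→75: 4 bp
  75→84: 9 bp
  84→90: 6 bp
  90→97: 7 bp
  97→101: 4 bp
  101→117: 16 bp
  117→121: 4 bp
  121→147: 26 bp
  147→155: 8 bp
  155→159: 4 bp
  159→170: 11 bp
  170→176: 6 bp
  176→180: 4 bp
  180→183: 3 bp
  183→193: 10 bp
  193→199: 6 bp
  199→5 (wrap): 202-199+5 = 8 bp

[1,3,3,4,4,4,4,4,4,6,6,6,6,6,6,7,8,8,9,9,10,10,10,11,11,16,26]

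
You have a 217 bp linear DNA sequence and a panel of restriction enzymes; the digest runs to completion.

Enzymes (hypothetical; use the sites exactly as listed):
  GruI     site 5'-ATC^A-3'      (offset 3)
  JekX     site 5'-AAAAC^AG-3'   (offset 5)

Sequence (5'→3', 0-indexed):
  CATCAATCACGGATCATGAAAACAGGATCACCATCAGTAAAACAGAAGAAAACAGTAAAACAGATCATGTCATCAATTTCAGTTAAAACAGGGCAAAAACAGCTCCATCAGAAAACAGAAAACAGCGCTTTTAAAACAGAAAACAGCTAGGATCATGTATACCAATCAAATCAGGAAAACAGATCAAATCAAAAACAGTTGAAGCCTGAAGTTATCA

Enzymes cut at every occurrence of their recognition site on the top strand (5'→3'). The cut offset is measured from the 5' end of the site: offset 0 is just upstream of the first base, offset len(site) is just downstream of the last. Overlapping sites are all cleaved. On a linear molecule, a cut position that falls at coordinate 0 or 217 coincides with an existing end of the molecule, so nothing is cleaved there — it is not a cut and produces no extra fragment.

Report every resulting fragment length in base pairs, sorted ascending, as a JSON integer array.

Site scan:
  GruI (ATCA, off=3): starts [1, 5, 12, 26, 32, 63, 71, 106, 151, 164, 169, 182, 187, 213] → cuts [4, 8, 15, 29, 35, 66, 74, 109, 154, 167, 172, 185, 190, 216]
  JekX (AAAACAG, off=5): starts [18, 38, 48, 56, 84, 95, 111, 118, 132, 139, 175, 191] → cuts [23, 43, 53, 61, 89, 100, 116, 123, 137, 144, 180, 196]

All cut coordinates (distinct, sorted): [4, 8, 15, 23, 29, 35, 43, 53, 61, 66, 74, 89, 100, 109, 116, 123, 137, 144, 154, 167, 172, 180, 185, 190, 196, 216]

Fragments:
  [0,4): 4 bp
  [4,8): 4 bp
  [8,15): 7 bp
  [15,23): 8 bp
  [23,29): 6 bp
  [29,35): 6 bp
  [35,43): 8 bp
  [43,53): 10 bp
  [53,61): 8 bp
  [61,66): 5 bp
  [66,74): 8 bp
  [74,89): 15 bp
  [89,100): 11 bp
  [100,109): 9 bp
  [109,116): 7 bp
  [116,123): 7 bp
  [123,137): 14 bp
  [137,144): 7 bp
  [144,154): 10 bp
  [154,167): 13 bp
  [167,172): 5 bp
  [172,180): 8 bp
  [180,185): 5 bp
  [185,190): 5 bp
  [190,196): 6 bp
  [196,216): 20 bp
  [216,217): 1 bp

[1,4,4,5,5,5,5,6,6,6,7,7,7,7,8,8,8,8,8,9,10,10,11,13,14,15,20]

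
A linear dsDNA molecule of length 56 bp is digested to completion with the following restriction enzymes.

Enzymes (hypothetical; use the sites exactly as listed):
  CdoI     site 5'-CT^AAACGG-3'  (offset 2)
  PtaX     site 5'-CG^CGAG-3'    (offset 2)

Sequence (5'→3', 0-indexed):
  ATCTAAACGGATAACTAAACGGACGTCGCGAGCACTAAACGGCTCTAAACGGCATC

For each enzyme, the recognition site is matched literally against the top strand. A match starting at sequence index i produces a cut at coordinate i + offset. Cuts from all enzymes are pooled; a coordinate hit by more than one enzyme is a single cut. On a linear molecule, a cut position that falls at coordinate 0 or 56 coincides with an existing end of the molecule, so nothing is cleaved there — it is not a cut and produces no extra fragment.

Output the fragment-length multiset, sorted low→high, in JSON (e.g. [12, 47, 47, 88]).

[4,8,10,10,12,12]

Scan for sites:
  CdoI (CTAAACGG, off=2): starts [2, 14, 34, 44] → cuts [4, 16, 36, 46]
  PtaX (CGCGAG, off=2): starts [26] → cuts [28]

Pooled cuts: [4, 16, 28, 36, 46]

Fragment lengths:
  [0,4): 4 bp
  [4,16): 12 bp
  [16,28): 12 bp
  [28,36): 8 bp
  [36,46): 10 bp
  [46,56): 10 bp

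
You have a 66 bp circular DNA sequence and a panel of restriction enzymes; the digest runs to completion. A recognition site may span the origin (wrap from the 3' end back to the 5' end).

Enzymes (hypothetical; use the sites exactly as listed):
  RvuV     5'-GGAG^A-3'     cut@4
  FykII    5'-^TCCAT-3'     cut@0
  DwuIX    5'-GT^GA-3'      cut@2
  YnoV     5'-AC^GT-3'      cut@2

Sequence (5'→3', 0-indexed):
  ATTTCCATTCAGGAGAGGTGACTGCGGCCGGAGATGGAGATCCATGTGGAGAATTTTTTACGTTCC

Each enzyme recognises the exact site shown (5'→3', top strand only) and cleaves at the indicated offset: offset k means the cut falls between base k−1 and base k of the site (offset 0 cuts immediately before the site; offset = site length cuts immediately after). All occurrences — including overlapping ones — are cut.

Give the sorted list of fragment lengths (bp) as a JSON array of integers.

[1,2,4,6,6,10,11,12,14]

Scan for sites:
  RvuV (GGAGA, off=4): starts [11, 29, 35, 47] → cuts [15, 33, 39, 51]
  FykII (TCCAT, off=0): starts [3, 40, 63] → cuts [3, 40, 63]
  DwuIX (GTGA, off=2): starts [17] → cuts [19]
  YnoV (ACGT, off=2): starts [59] → cuts [61]

Pooled cuts: [3, 15, 19, 33, 39, 40, 51, 61, 63]

Fragments:
  3→15: 12 bp
  15→19: 4 bp
  19→33: 14 bp
  33→39: 6 bp
  39→40: 1 bp
  40→51: 11 bp
  51→61: 10 bp
  61→63: 2 bp
  63→3 (wrap): 66-63+3 = 6 bp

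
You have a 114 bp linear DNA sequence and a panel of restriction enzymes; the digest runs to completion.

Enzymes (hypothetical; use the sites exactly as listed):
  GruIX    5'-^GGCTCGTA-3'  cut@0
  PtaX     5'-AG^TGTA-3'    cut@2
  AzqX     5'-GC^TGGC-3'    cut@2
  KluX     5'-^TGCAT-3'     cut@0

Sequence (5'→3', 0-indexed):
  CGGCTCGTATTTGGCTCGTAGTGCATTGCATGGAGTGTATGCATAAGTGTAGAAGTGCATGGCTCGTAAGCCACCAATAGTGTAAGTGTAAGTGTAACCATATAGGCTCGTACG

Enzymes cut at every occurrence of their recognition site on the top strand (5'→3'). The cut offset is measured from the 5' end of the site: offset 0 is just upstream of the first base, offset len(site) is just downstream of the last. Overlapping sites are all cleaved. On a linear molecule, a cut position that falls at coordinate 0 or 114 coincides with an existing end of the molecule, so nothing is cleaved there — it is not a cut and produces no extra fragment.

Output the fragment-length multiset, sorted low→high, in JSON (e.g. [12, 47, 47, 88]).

Per-enzyme occurrences:
  GruIX (GGCTCGTA, off=0): starts [1, 12, 60, 104] → cuts [1, 12, 60, 104]
  PtaX (AGTGTA, off=2): starts [33, 45, 78, 84, 90] → cuts [35, 47, 80, 86, 92]
  AzqX (GCTGGC, off=2): no sites
  KluX (TGCAT, off=0): starts [21, 26, 39, 55] → cuts [21, 26, 39, 55]

Pooled cuts: [1, 12, 21, 26, 35, 39, 47, 55, 60, 80, 86, 92, 104]

Fragments:
  [0,1): 1 bp
  [1,12): 11 bp
  [12,21): 9 bp
  [21,26): 5 bp
  [26,35): 9 bp
  [35,39): 4 bp
  [39,47): 8 bp
  [47,55): 8 bp
  [55,60): 5 bp
  [60,80): 20 bp
  [80,86): 6 bp
  [86,92): 6 bp
  [92,104): 12 bp
  [104,114): 10 bp

[1,4,5,5,6,6,8,8,9,9,10,11,12,20]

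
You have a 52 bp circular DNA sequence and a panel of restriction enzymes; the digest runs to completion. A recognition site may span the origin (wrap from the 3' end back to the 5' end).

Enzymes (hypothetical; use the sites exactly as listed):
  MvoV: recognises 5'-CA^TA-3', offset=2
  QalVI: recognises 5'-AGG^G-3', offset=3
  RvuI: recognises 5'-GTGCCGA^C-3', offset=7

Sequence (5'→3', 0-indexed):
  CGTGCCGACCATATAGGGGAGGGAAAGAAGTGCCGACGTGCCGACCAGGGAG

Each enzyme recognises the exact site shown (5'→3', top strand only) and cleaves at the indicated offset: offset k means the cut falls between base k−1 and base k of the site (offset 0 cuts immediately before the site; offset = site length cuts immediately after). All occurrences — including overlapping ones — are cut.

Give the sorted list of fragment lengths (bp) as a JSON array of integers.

Scan for sites:
  MvoV (CATA, off=2): starts [9] → cuts [11]
  QalVI (AGGG, off=3): starts [14, 19, 46] → cuts [17, 22, 49]
  RvuI (GTGCCGAC, off=7): starts [1, 29, 37] → cuts [8, 36, 44]

Pooled cuts: [8, 11, 17, 22, 36, 44, 49]

Fragments:
  8→11: 3 bp
  11→17: 6 bp
  17→22: 5 bp
  22→36: 14 bp
  36→44: 8 bp
  44→49: 5 bp
  49→8 (wrap): 52-49+8 = 11 bp

[3,5,5,6,8,11,14]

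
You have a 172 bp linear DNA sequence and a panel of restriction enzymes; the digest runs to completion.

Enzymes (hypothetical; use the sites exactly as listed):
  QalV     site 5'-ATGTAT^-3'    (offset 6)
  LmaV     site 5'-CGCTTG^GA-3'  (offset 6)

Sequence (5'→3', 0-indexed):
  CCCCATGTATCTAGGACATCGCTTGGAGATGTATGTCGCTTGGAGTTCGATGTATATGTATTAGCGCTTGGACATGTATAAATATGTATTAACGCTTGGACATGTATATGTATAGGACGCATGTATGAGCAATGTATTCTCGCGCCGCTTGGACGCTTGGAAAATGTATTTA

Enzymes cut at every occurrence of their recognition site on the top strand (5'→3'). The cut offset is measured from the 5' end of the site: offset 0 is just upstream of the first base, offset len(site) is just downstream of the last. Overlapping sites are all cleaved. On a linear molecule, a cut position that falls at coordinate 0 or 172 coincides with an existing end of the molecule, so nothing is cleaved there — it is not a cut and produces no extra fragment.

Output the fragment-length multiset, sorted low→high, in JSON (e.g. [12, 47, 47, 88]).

[3,6,6,8,8,9,9,9,9,9,10,10,10,11,13,13,14,15]

Per-enzyme occurrences:
  QalV (ATGTAT, off=6): starts [4, 28, 49, 55, 73, 83, 101, 107, 120, 131, 163] → cuts [10, 34, 55, 61, 79, 89, 107, 113, 126, 137, 169]
  LmaV (CGCTTGGA, off=6): starts [19, 36, 64, 92, 145, 153] → cuts [25, 42, 70, 98, 151, 159]

Pooled cuts: [10, 25, 34, 42, 55, 61, 70, 79, 89, 98, 107, 113, 126, 137, 151, 159, 169]

Fragment lengths:
  [0,10): 10 bp
  [10,25): 15 bp
  [25,34): 9 bp
  [34,42): 8 bp
  [42,55): 13 bp
  [55,61): 6 bp
  [61,70): 9 bp
  [70,79): 9 bp
  [79,89): 10 bp
  [89,98): 9 bp
  [98,107): 9 bp
  [107,113): 6 bp
  [113,126): 13 bp
  [126,137): 11 bp
  [137,151): 14 bp
  [151,159): 8 bp
  [159,169): 10 bp
  [169,172): 3 bp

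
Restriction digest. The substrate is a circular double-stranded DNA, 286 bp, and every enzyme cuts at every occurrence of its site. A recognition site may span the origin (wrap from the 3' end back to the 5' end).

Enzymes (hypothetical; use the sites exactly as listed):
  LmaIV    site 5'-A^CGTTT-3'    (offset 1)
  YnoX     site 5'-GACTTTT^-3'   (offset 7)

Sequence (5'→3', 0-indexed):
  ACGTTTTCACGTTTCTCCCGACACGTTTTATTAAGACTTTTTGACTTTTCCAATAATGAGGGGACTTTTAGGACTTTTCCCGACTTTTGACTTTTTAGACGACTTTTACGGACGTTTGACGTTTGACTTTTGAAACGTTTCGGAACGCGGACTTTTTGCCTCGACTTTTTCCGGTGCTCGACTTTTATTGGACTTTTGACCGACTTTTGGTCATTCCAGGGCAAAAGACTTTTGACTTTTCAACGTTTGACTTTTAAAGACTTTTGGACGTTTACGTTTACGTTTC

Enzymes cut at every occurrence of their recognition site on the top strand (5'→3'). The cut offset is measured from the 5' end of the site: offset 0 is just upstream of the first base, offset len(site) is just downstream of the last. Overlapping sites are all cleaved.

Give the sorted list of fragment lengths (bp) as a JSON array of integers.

[3,3,4,5,6,6,7,7,7,7,8,8,9,10,10,11,11,12,12,12,13,14,17,18,20,21,25]

Per-enzyme occurrences:
  LmaIV (ACGTTT, off=1): starts [0, 8, 22, 111, 118, 134, 242, 267, 273, 279] → cuts [1, 9, 23, 112, 119, 135, 243, 268, 274, 280]
  YnoX (GACTTTT, off=7): starts [34, 42, 62, 71, 81, 88, 100, 124, 149, 162, 179, 190, 201, 226, 233, 248, 258] → cuts [41, 49, 69, 78, 88, 95, 107, 131, 156, 169, 186, 197, 208, 233, 240, 255, 265]

Pooled cuts: [1, 9, 23, 41, 49, 69, 78, 88, 95, 107, 112, 119, 131, 135, 156, 169, 186, 197, 208, 233, 240, 243, 255, 265, 268, 274, 280]

Fragments:
  1→9: 8 bp
  9→23: 14 bp
  23→41: 18 bp
  41→49: 8 bp
  49→69: 20 bp
  69→78: 9 bp
  78→88: 10 bp
  88→95: 7 bp
  95→107: 12 bp
  107→112: 5 bp
  112→119: 7 bp
  119→131: 12 bp
  131→135: 4 bp
  135→156: 21 bp
  156→169: 13 bp
  169→186: 17 bp
  186→197: 11 bp
  197→208: 11 bp
  208→233: 25 bp
  233→240: 7 bp
  240→243: 3 bp
  243→255: 12 bp
  255→265: 10 bp
  265→268: 3 bp
  268→274: 6 bp
  274→280: 6 bp
  280→1 (wrap): 286-280+1 = 7 bp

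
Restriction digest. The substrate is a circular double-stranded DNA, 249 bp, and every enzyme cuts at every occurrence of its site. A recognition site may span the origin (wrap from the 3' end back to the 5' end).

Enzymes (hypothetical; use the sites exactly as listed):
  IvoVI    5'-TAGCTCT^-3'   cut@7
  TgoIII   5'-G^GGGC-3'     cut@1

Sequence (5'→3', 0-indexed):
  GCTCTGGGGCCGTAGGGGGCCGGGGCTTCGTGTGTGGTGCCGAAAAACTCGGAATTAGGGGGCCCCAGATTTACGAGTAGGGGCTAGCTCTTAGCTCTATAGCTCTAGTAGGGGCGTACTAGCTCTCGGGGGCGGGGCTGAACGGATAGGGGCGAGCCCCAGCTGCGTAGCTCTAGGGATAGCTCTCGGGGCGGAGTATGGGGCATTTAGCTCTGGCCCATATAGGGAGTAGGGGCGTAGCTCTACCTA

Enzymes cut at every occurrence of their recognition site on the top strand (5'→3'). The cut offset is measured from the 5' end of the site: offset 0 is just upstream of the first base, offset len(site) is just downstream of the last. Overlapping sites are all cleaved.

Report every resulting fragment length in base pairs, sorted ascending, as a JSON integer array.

[1,2,3,5,5,6,7,8,10,10,11,12,12,12,14,15,15,18,21,25,37]

Site scan:
  IvoVI TAGCTCT/7: at [84, 91, 99, 119, 167, 179, 207, 237, 247] ⇒ [5, 91, 98, 106, 126, 174, 186, 214, 244]
  TgoIII GGGGC/1: at [5, 15, 21, 58, 79, 110, 128, 133, 148, 187, 199, 231] ⇒ [6, 16, 22, 59, 80, 111, 129, 134, 149, 188, 200, 232]

Pooled cuts: [5, 6, 16, 22, 59, 80, 91, 98, 106, 111, 126, 129, 134, 149, 174, 186, 188, 200, 214, 232, 244]

Fragments:
  5→6: 1 bp
  6→16: 10 bp
  16→22: 6 bp
  22→59: 37 bp
  59→80: 21 bp
  80→91: 11 bp
  91→98: 7 bp
  98→106: 8 bp
  106→111: 5 bp
  111→126: 15 bp
  126→129: 3 bp
  129→134: 5 bp
  134→149: 15 bp
  149→174: 25 bp
  174→186: 12 bp
  186→188: 2 bp
  188→200: 12 bp
  200→214: 14 bp
  214→232: 18 bp
  232→244: 12 bp
  244→5 (wrap): 249-244+5 = 10 bp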